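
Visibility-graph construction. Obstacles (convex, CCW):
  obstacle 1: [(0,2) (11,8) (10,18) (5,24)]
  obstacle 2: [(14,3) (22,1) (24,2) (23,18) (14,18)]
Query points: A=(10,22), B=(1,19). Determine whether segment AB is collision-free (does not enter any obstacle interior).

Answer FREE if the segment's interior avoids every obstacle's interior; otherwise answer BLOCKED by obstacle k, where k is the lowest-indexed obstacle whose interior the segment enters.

Obstacle 1 [(0,2) (11,8) (10,18) (5,24)]:
  edge (0,2)–(11,8): clear
  edge (11,8)–(10,18): clear
  edge (10,18)–(5,24): crosses AB
  edge (5,24)–(0,2): crosses AB
  → BLOCKED
Obstacle 2 [(14,3) (22,1) (24,2) (23,18) (14,18)]:
  edge (14,3)–(22,1): clear
  edge (22,1)–(24,2): clear
  edge (24,2)–(23,18): clear
  edge (23,18)–(14,18): clear
  edge (14,18)–(14,3): clear
  midpoint (11/2,41/2) outside
  → clear

BLOCKED by obstacle 1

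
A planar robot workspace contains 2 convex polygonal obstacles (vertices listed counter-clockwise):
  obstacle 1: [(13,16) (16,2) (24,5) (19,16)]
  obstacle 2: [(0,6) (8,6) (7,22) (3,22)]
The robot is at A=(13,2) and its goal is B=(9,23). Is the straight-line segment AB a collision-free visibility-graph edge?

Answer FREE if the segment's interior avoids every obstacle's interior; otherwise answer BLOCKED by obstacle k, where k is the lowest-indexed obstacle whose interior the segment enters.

Obstacle 1 [(13,16) (16,2) (24,5) (19,16)]:
  edge (13,16)–(16,2): clear
  edge (16,2)–(24,5): clear
  edge (24,5)–(19,16): clear
  edge (19,16)–(13,16): clear
  midpoint (11,25/2) outside
  → clear
Obstacle 2 [(0,6) (8,6) (7,22) (3,22)]:
  edge (0,6)–(8,6): clear
  edge (8,6)–(7,22): clear
  edge (7,22)–(3,22): clear
  edge (3,22)–(0,6): clear
  midpoint (11,25/2) outside
  → clear

FREE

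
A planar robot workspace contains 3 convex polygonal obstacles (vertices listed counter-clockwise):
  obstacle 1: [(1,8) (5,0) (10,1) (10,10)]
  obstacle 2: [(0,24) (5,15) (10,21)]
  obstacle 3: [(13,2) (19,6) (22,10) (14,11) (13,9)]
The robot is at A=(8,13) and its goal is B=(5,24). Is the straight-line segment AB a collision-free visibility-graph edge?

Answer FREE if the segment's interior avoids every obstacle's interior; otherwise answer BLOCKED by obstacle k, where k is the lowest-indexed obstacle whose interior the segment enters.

Obstacle 1 [(1,8) (5,0) (10,1) (10,10)]:
  edge (1,8)–(5,0): clear
  edge (5,0)–(10,1): clear
  edge (10,1)–(10,10): clear
  edge (10,10)–(1,8): clear
  midpoint (13/2,37/2) outside
  → clear
Obstacle 2 [(0,24) (5,15) (10,21)]:
  edge (0,24)–(5,15): clear
  edge (5,15)–(10,21): crosses AB
  edge (10,21)–(0,24): crosses AB
  → BLOCKED
Obstacle 3 [(13,2) (19,6) (22,10) (14,11) (13,9)]:
  edge (13,2)–(19,6): clear
  edge (19,6)–(22,10): clear
  edge (22,10)–(14,11): clear
  edge (14,11)–(13,9): clear
  edge (13,9)–(13,2): clear
  midpoint (13/2,37/2) outside
  → clear

BLOCKED by obstacle 2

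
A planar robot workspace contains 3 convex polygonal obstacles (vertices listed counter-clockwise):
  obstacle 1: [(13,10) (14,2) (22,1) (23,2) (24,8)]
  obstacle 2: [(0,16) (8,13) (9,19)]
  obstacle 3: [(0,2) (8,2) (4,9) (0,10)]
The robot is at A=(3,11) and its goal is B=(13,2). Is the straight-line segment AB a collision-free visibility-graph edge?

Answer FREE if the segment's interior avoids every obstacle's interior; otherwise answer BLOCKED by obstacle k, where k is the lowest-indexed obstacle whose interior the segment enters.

Obstacle 1 [(13,10) (14,2) (22,1) (23,2) (24,8)]:
  edge (13,10)–(14,2): clear
  edge (14,2)–(22,1): clear
  edge (22,1)–(23,2): clear
  edge (23,2)–(24,8): clear
  edge (24,8)–(13,10): clear
  midpoint (8,13/2) outside
  → clear
Obstacle 2 [(0,16) (8,13) (9,19)]:
  edge (0,16)–(8,13): clear
  edge (8,13)–(9,19): clear
  edge (9,19)–(0,16): clear
  midpoint (8,13/2) outside
  → clear
Obstacle 3 [(0,2) (8,2) (4,9) (0,10)]:
  edge (0,2)–(8,2): clear
  edge (8,2)–(4,9): clear
  edge (4,9)–(0,10): clear
  edge (0,10)–(0,2): clear
  midpoint (8,13/2) outside
  → clear

FREE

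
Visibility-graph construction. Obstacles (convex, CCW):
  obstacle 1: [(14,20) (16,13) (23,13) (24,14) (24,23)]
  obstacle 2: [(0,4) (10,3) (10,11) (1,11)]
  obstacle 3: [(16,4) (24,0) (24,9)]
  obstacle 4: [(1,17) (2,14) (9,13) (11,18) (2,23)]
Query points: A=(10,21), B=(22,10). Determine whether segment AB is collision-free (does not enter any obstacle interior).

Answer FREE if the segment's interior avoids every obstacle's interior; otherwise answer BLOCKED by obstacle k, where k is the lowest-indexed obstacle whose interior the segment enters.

Obstacle 1 [(14,20) (16,13) (23,13) (24,14) (24,23)]:
  edge (14,20)–(16,13): crosses AB
  edge (16,13)–(23,13): crosses AB
  edge (23,13)–(24,14): clear
  edge (24,14)–(24,23): clear
  edge (24,23)–(14,20): clear
  → BLOCKED
Obstacle 2 [(0,4) (10,3) (10,11) (1,11)]:
  edge (0,4)–(10,3): clear
  edge (10,3)–(10,11): clear
  edge (10,11)–(1,11): clear
  edge (1,11)–(0,4): clear
  midpoint (16,31/2) outside
  → clear
Obstacle 3 [(16,4) (24,0) (24,9)]:
  edge (16,4)–(24,0): clear
  edge (24,0)–(24,9): clear
  edge (24,9)–(16,4): clear
  midpoint (16,31/2) outside
  → clear
Obstacle 4 [(1,17) (2,14) (9,13) (11,18) (2,23)]:
  edge (1,17)–(2,14): clear
  edge (2,14)–(9,13): clear
  edge (9,13)–(11,18): clear
  edge (11,18)–(2,23): clear
  edge (2,23)–(1,17): clear
  midpoint (16,31/2) outside
  → clear

BLOCKED by obstacle 1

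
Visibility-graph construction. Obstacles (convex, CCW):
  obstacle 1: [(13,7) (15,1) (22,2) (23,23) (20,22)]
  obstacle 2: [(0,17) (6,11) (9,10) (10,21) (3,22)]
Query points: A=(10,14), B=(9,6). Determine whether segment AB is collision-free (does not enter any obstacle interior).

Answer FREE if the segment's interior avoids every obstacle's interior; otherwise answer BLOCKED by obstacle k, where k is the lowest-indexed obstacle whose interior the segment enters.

Obstacle 1 [(13,7) (15,1) (22,2) (23,23) (20,22)]:
  edge (13,7)–(15,1): clear
  edge (15,1)–(22,2): clear
  edge (22,2)–(23,23): clear
  edge (23,23)–(20,22): clear
  edge (20,22)–(13,7): clear
  midpoint (19/2,10) outside
  → clear
Obstacle 2 [(0,17) (6,11) (9,10) (10,21) (3,22)]:
  edge (0,17)–(6,11): clear
  edge (6,11)–(9,10): clear
  edge (9,10)–(10,21): clear
  edge (10,21)–(3,22): clear
  edge (3,22)–(0,17): clear
  midpoint (19/2,10) outside
  → clear

FREE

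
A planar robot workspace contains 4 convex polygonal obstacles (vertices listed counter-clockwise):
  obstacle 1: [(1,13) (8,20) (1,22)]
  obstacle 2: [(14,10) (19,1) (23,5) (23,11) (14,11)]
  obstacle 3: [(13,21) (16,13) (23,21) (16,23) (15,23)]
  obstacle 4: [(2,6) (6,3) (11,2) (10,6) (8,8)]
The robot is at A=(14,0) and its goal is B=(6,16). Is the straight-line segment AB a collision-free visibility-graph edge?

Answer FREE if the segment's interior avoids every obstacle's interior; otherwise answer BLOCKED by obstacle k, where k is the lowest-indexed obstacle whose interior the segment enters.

FREE

Obstacle 1 [(1,13) (8,20) (1,22)]:
  edge (1,13)–(8,20): clear
  edge (8,20)–(1,22): clear
  edge (1,22)–(1,13): clear
  midpoint (10,8) outside
  → clear
Obstacle 2 [(14,10) (19,1) (23,5) (23,11) (14,11)]:
  edge (14,10)–(19,1): clear
  edge (19,1)–(23,5): clear
  edge (23,5)–(23,11): clear
  edge (23,11)–(14,11): clear
  edge (14,11)–(14,10): clear
  midpoint (10,8) outside
  → clear
Obstacle 3 [(13,21) (16,13) (23,21) (16,23) (15,23)]:
  edge (13,21)–(16,13): clear
  edge (16,13)–(23,21): clear
  edge (23,21)–(16,23): clear
  edge (16,23)–(15,23): clear
  edge (15,23)–(13,21): clear
  midpoint (10,8) outside
  → clear
Obstacle 4 [(2,6) (6,3) (11,2) (10,6) (8,8)]:
  edge (2,6)–(6,3): clear
  edge (6,3)–(11,2): clear
  edge (11,2)–(10,6): clear
  edge (10,6)–(8,8): clear
  edge (8,8)–(2,6): clear
  midpoint (10,8) outside
  → clear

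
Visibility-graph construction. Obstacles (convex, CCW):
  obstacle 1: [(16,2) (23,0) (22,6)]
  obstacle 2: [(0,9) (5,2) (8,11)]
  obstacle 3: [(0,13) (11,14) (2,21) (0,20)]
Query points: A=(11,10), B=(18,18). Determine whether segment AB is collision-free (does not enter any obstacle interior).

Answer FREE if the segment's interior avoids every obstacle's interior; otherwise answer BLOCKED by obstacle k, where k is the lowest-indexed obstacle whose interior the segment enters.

FREE

Obstacle 1 [(16,2) (23,0) (22,6)]:
  edge (16,2)–(23,0): clear
  edge (23,0)–(22,6): clear
  edge (22,6)–(16,2): clear
  midpoint (29/2,14) outside
  → clear
Obstacle 2 [(0,9) (5,2) (8,11)]:
  edge (0,9)–(5,2): clear
  edge (5,2)–(8,11): clear
  edge (8,11)–(0,9): clear
  midpoint (29/2,14) outside
  → clear
Obstacle 3 [(0,13) (11,14) (2,21) (0,20)]:
  edge (0,13)–(11,14): clear
  edge (11,14)–(2,21): clear
  edge (2,21)–(0,20): clear
  edge (0,20)–(0,13): clear
  midpoint (29/2,14) outside
  → clear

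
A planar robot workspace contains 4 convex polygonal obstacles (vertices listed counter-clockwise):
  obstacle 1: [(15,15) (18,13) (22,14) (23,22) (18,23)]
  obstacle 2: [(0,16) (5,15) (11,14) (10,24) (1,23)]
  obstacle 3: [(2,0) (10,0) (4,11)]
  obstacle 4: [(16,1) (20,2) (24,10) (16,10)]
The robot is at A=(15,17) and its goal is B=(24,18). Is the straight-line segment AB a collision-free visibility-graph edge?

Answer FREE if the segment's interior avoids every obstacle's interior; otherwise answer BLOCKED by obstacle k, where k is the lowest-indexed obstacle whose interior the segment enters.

Obstacle 1 [(15,15) (18,13) (22,14) (23,22) (18,23)]:
  edge (15,15)–(18,13): clear
  edge (18,13)–(22,14): clear
  edge (22,14)–(23,22): crosses AB
  edge (23,22)–(18,23): clear
  edge (18,23)–(15,15): crosses AB
  → BLOCKED
Obstacle 2 [(0,16) (5,15) (11,14) (10,24) (1,23)]:
  edge (0,16)–(5,15): clear
  edge (5,15)–(11,14): clear
  edge (11,14)–(10,24): clear
  edge (10,24)–(1,23): clear
  edge (1,23)–(0,16): clear
  midpoint (39/2,35/2) outside
  → clear
Obstacle 3 [(2,0) (10,0) (4,11)]:
  edge (2,0)–(10,0): clear
  edge (10,0)–(4,11): clear
  edge (4,11)–(2,0): clear
  midpoint (39/2,35/2) outside
  → clear
Obstacle 4 [(16,1) (20,2) (24,10) (16,10)]:
  edge (16,1)–(20,2): clear
  edge (20,2)–(24,10): clear
  edge (24,10)–(16,10): clear
  edge (16,10)–(16,1): clear
  midpoint (39/2,35/2) outside
  → clear

BLOCKED by obstacle 1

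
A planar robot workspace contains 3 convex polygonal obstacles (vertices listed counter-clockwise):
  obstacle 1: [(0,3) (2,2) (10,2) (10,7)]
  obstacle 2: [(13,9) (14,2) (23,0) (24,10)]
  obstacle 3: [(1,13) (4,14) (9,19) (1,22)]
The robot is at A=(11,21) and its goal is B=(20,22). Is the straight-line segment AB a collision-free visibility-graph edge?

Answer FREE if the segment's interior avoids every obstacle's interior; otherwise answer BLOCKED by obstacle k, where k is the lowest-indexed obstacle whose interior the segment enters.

FREE

Obstacle 1 [(0,3) (2,2) (10,2) (10,7)]:
  edge (0,3)–(2,2): clear
  edge (2,2)–(10,2): clear
  edge (10,2)–(10,7): clear
  edge (10,7)–(0,3): clear
  midpoint (31/2,43/2) outside
  → clear
Obstacle 2 [(13,9) (14,2) (23,0) (24,10)]:
  edge (13,9)–(14,2): clear
  edge (14,2)–(23,0): clear
  edge (23,0)–(24,10): clear
  edge (24,10)–(13,9): clear
  midpoint (31/2,43/2) outside
  → clear
Obstacle 3 [(1,13) (4,14) (9,19) (1,22)]:
  edge (1,13)–(4,14): clear
  edge (4,14)–(9,19): clear
  edge (9,19)–(1,22): clear
  edge (1,22)–(1,13): clear
  midpoint (31/2,43/2) outside
  → clear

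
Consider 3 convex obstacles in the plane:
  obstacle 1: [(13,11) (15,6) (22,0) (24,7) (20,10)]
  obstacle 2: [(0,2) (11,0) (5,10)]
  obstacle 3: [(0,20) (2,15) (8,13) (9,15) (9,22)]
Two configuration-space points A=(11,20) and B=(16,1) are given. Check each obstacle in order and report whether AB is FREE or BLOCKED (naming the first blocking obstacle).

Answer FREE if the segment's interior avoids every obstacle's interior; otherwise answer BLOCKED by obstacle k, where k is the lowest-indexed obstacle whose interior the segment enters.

BLOCKED by obstacle 1

Obstacle 1 [(13,11) (15,6) (22,0) (24,7) (20,10)]:
  edge (13,11)–(15,6): crosses AB
  edge (15,6)–(22,0): clear
  edge (22,0)–(24,7): clear
  edge (24,7)–(20,10): clear
  edge (20,10)–(13,11): crosses AB
  → BLOCKED
Obstacle 2 [(0,2) (11,0) (5,10)]:
  edge (0,2)–(11,0): clear
  edge (11,0)–(5,10): clear
  edge (5,10)–(0,2): clear
  midpoint (27/2,21/2) outside
  → clear
Obstacle 3 [(0,20) (2,15) (8,13) (9,15) (9,22)]:
  edge (0,20)–(2,15): clear
  edge (2,15)–(8,13): clear
  edge (8,13)–(9,15): clear
  edge (9,15)–(9,22): clear
  edge (9,22)–(0,20): clear
  midpoint (27/2,21/2) outside
  → clear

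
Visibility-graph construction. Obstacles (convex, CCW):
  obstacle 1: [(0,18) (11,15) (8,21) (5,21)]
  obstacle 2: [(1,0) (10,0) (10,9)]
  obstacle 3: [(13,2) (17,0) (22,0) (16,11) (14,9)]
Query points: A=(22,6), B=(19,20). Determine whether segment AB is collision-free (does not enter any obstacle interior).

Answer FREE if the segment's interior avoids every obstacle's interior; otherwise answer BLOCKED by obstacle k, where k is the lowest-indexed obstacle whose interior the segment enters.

FREE

Obstacle 1 [(0,18) (11,15) (8,21) (5,21)]:
  edge (0,18)–(11,15): clear
  edge (11,15)–(8,21): clear
  edge (8,21)–(5,21): clear
  edge (5,21)–(0,18): clear
  midpoint (41/2,13) outside
  → clear
Obstacle 2 [(1,0) (10,0) (10,9)]:
  edge (1,0)–(10,0): clear
  edge (10,0)–(10,9): clear
  edge (10,9)–(1,0): clear
  midpoint (41/2,13) outside
  → clear
Obstacle 3 [(13,2) (17,0) (22,0) (16,11) (14,9)]:
  edge (13,2)–(17,0): clear
  edge (17,0)–(22,0): clear
  edge (22,0)–(16,11): clear
  edge (16,11)–(14,9): clear
  edge (14,9)–(13,2): clear
  midpoint (41/2,13) outside
  → clear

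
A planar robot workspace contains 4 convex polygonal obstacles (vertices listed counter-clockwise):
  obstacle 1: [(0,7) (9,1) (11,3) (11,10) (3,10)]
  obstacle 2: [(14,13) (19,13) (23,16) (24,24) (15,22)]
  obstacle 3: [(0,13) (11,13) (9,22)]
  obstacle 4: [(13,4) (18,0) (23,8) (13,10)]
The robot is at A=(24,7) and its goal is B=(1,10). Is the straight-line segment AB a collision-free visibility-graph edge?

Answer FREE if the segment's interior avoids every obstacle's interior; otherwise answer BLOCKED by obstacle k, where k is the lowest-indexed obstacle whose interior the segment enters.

Obstacle 1 [(0,7) (9,1) (11,3) (11,10) (3,10)]:
  edge (0,7)–(9,1): clear
  edge (9,1)–(11,3): clear
  edge (11,3)–(11,10): crosses AB
  edge (11,10)–(3,10): clear
  edge (3,10)–(0,7): crosses AB
  → BLOCKED
Obstacle 2 [(14,13) (19,13) (23,16) (24,24) (15,22)]:
  edge (14,13)–(19,13): clear
  edge (19,13)–(23,16): clear
  edge (23,16)–(24,24): clear
  edge (24,24)–(15,22): clear
  edge (15,22)–(14,13): clear
  midpoint (25/2,17/2) outside
  → clear
Obstacle 3 [(0,13) (11,13) (9,22)]:
  edge (0,13)–(11,13): clear
  edge (11,13)–(9,22): clear
  edge (9,22)–(0,13): clear
  midpoint (25/2,17/2) outside
  → clear
Obstacle 4 [(13,4) (18,0) (23,8) (13,10)]:
  edge (13,4)–(18,0): clear
  edge (18,0)–(23,8): crosses AB
  edge (23,8)–(13,10): clear
  edge (13,10)–(13,4): crosses AB
  → BLOCKED

BLOCKED by obstacle 1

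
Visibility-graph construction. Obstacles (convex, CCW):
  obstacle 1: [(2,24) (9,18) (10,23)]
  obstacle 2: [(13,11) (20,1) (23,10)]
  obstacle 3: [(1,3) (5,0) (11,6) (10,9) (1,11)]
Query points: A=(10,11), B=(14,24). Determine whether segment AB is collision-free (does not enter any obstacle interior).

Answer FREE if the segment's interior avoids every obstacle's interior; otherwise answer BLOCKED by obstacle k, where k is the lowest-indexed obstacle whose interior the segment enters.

Obstacle 1 [(2,24) (9,18) (10,23)]:
  edge (2,24)–(9,18): clear
  edge (9,18)–(10,23): clear
  edge (10,23)–(2,24): clear
  midpoint (12,35/2) outside
  → clear
Obstacle 2 [(13,11) (20,1) (23,10)]:
  edge (13,11)–(20,1): clear
  edge (20,1)–(23,10): clear
  edge (23,10)–(13,11): clear
  midpoint (12,35/2) outside
  → clear
Obstacle 3 [(1,3) (5,0) (11,6) (10,9) (1,11)]:
  edge (1,3)–(5,0): clear
  edge (5,0)–(11,6): clear
  edge (11,6)–(10,9): clear
  edge (10,9)–(1,11): clear
  edge (1,11)–(1,3): clear
  midpoint (12,35/2) outside
  → clear

FREE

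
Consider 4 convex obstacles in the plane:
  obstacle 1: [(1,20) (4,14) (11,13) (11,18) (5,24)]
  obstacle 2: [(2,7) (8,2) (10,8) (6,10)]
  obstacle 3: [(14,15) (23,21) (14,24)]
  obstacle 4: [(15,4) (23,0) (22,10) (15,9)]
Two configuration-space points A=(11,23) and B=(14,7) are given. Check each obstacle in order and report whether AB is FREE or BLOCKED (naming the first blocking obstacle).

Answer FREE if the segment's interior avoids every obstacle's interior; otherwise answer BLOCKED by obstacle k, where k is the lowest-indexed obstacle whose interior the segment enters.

FREE

Obstacle 1 [(1,20) (4,14) (11,13) (11,18) (5,24)]:
  edge (1,20)–(4,14): clear
  edge (4,14)–(11,13): clear
  edge (11,13)–(11,18): clear
  edge (11,18)–(5,24): clear
  edge (5,24)–(1,20): clear
  midpoint (25/2,15) outside
  → clear
Obstacle 2 [(2,7) (8,2) (10,8) (6,10)]:
  edge (2,7)–(8,2): clear
  edge (8,2)–(10,8): clear
  edge (10,8)–(6,10): clear
  edge (6,10)–(2,7): clear
  midpoint (25/2,15) outside
  → clear
Obstacle 3 [(14,15) (23,21) (14,24)]:
  edge (14,15)–(23,21): clear
  edge (23,21)–(14,24): clear
  edge (14,24)–(14,15): clear
  midpoint (25/2,15) outside
  → clear
Obstacle 4 [(15,4) (23,0) (22,10) (15,9)]:
  edge (15,4)–(23,0): clear
  edge (23,0)–(22,10): clear
  edge (22,10)–(15,9): clear
  edge (15,9)–(15,4): clear
  midpoint (25/2,15) outside
  → clear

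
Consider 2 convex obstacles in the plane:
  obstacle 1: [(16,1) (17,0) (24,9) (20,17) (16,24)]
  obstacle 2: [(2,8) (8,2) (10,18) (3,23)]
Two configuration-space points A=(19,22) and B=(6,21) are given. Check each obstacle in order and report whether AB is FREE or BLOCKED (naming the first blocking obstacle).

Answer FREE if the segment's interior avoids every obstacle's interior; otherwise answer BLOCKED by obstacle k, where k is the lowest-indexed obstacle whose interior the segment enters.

Obstacle 1 [(16,1) (17,0) (24,9) (20,17) (16,24)]:
  edge (16,1)–(17,0): clear
  edge (17,0)–(24,9): clear
  edge (24,9)–(20,17): clear
  edge (20,17)–(16,24): crosses AB
  edge (16,24)–(16,1): crosses AB
  → BLOCKED
Obstacle 2 [(2,8) (8,2) (10,18) (3,23)]:
  edge (2,8)–(8,2): clear
  edge (8,2)–(10,18): clear
  edge (10,18)–(3,23): clear
  edge (3,23)–(2,8): clear
  midpoint (25/2,43/2) outside
  → clear

BLOCKED by obstacle 1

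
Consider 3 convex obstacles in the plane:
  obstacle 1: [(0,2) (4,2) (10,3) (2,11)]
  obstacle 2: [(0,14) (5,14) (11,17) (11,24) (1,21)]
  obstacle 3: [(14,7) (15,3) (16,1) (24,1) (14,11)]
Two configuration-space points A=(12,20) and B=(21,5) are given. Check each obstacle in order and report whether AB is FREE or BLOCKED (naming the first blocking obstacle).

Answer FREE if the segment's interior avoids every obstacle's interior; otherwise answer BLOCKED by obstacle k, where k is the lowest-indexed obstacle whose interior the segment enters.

FREE

Obstacle 1 [(0,2) (4,2) (10,3) (2,11)]:
  edge (0,2)–(4,2): clear
  edge (4,2)–(10,3): clear
  edge (10,3)–(2,11): clear
  edge (2,11)–(0,2): clear
  midpoint (33/2,25/2) outside
  → clear
Obstacle 2 [(0,14) (5,14) (11,17) (11,24) (1,21)]:
  edge (0,14)–(5,14): clear
  edge (5,14)–(11,17): clear
  edge (11,17)–(11,24): clear
  edge (11,24)–(1,21): clear
  edge (1,21)–(0,14): clear
  midpoint (33/2,25/2) outside
  → clear
Obstacle 3 [(14,7) (15,3) (16,1) (24,1) (14,11)]:
  edge (14,7)–(15,3): clear
  edge (15,3)–(16,1): clear
  edge (16,1)–(24,1): clear
  edge (24,1)–(14,11): clear
  edge (14,11)–(14,7): clear
  midpoint (33/2,25/2) outside
  → clear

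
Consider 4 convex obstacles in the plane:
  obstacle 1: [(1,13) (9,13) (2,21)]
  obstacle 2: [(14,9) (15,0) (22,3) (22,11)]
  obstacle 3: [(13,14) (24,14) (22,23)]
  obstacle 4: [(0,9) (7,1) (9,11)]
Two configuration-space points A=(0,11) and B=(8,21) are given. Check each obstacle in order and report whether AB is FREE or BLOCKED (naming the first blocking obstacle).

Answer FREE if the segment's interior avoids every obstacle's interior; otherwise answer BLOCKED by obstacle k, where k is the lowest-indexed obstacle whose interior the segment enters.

Obstacle 1 [(1,13) (9,13) (2,21)]:
  edge (1,13)–(9,13): crosses AB
  edge (9,13)–(2,21): crosses AB
  edge (2,21)–(1,13): clear
  → BLOCKED
Obstacle 2 [(14,9) (15,0) (22,3) (22,11)]:
  edge (14,9)–(15,0): clear
  edge (15,0)–(22,3): clear
  edge (22,3)–(22,11): clear
  edge (22,11)–(14,9): clear
  midpoint (4,16) outside
  → clear
Obstacle 3 [(13,14) (24,14) (22,23)]:
  edge (13,14)–(24,14): clear
  edge (24,14)–(22,23): clear
  edge (22,23)–(13,14): clear
  midpoint (4,16) outside
  → clear
Obstacle 4 [(0,9) (7,1) (9,11)]:
  edge (0,9)–(7,1): clear
  edge (7,1)–(9,11): clear
  edge (9,11)–(0,9): clear
  midpoint (4,16) outside
  → clear

BLOCKED by obstacle 1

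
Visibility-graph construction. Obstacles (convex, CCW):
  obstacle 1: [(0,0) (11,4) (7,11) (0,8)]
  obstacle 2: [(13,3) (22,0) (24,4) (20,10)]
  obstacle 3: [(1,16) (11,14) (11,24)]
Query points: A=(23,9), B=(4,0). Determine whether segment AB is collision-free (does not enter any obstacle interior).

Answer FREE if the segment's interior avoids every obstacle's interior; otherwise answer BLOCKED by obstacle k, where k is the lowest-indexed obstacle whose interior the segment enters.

BLOCKED by obstacle 2

Obstacle 1 [(0,0) (11,4) (7,11) (0,8)]:
  edge (0,0)–(11,4): clear
  edge (11,4)–(7,11): clear
  edge (7,11)–(0,8): clear
  edge (0,8)–(0,0): clear
  midpoint (27/2,9/2) outside
  → clear
Obstacle 2 [(13,3) (22,0) (24,4) (20,10)]:
  edge (13,3)–(22,0): clear
  edge (22,0)–(24,4): clear
  edge (24,4)–(20,10): crosses AB
  edge (20,10)–(13,3): crosses AB
  → BLOCKED
Obstacle 3 [(1,16) (11,14) (11,24)]:
  edge (1,16)–(11,14): clear
  edge (11,14)–(11,24): clear
  edge (11,24)–(1,16): clear
  midpoint (27/2,9/2) outside
  → clear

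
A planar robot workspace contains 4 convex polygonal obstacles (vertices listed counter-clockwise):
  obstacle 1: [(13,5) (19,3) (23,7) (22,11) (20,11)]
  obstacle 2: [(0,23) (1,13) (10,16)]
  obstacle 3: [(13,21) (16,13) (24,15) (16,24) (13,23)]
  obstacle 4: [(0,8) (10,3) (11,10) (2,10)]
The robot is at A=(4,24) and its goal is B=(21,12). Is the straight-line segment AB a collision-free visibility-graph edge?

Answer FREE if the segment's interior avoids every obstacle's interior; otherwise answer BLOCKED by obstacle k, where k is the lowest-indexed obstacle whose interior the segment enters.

Obstacle 1 [(13,5) (19,3) (23,7) (22,11) (20,11)]:
  edge (13,5)–(19,3): clear
  edge (19,3)–(23,7): clear
  edge (23,7)–(22,11): clear
  edge (22,11)–(20,11): clear
  edge (20,11)–(13,5): clear
  midpoint (25/2,18) outside
  → clear
Obstacle 2 [(0,23) (1,13) (10,16)]:
  edge (0,23)–(1,13): clear
  edge (1,13)–(10,16): clear
  edge (10,16)–(0,23): clear
  midpoint (25/2,18) outside
  → clear
Obstacle 3 [(13,21) (16,13) (24,15) (16,24) (13,23)]:
  edge (13,21)–(16,13): crosses AB
  edge (16,13)–(24,15): crosses AB
  edge (24,15)–(16,24): clear
  edge (16,24)–(13,23): clear
  edge (13,23)–(13,21): clear
  → BLOCKED
Obstacle 4 [(0,8) (10,3) (11,10) (2,10)]:
  edge (0,8)–(10,3): clear
  edge (10,3)–(11,10): clear
  edge (11,10)–(2,10): clear
  edge (2,10)–(0,8): clear
  midpoint (25/2,18) outside
  → clear

BLOCKED by obstacle 3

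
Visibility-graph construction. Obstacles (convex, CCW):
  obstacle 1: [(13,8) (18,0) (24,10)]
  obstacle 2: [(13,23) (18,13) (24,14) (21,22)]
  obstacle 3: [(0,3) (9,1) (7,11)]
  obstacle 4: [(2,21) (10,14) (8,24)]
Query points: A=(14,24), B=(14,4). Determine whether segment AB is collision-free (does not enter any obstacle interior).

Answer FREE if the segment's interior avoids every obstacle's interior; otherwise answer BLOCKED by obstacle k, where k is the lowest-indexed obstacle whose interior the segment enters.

Obstacle 1 [(13,8) (18,0) (24,10)]:
  edge (13,8)–(18,0): crosses AB
  edge (18,0)–(24,10): clear
  edge (24,10)–(13,8): crosses AB
  → BLOCKED
Obstacle 2 [(13,23) (18,13) (24,14) (21,22)]:
  edge (13,23)–(18,13): crosses AB
  edge (18,13)–(24,14): clear
  edge (24,14)–(21,22): clear
  edge (21,22)–(13,23): crosses AB
  → BLOCKED
Obstacle 3 [(0,3) (9,1) (7,11)]:
  edge (0,3)–(9,1): clear
  edge (9,1)–(7,11): clear
  edge (7,11)–(0,3): clear
  midpoint (14,14) outside
  → clear
Obstacle 4 [(2,21) (10,14) (8,24)]:
  edge (2,21)–(10,14): clear
  edge (10,14)–(8,24): clear
  edge (8,24)–(2,21): clear
  midpoint (14,14) outside
  → clear

BLOCKED by obstacle 1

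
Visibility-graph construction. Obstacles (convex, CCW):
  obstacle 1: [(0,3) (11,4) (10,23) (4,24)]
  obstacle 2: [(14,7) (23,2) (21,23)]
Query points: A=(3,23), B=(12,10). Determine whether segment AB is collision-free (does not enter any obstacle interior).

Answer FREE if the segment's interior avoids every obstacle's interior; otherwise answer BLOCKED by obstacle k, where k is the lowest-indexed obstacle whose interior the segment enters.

Obstacle 1 [(0,3) (11,4) (10,23) (4,24)]:
  edge (0,3)–(11,4): clear
  edge (11,4)–(10,23): crosses AB
  edge (10,23)–(4,24): clear
  edge (4,24)–(0,3): crosses AB
  → BLOCKED
Obstacle 2 [(14,7) (23,2) (21,23)]:
  edge (14,7)–(23,2): clear
  edge (23,2)–(21,23): clear
  edge (21,23)–(14,7): clear
  midpoint (15/2,33/2) outside
  → clear

BLOCKED by obstacle 1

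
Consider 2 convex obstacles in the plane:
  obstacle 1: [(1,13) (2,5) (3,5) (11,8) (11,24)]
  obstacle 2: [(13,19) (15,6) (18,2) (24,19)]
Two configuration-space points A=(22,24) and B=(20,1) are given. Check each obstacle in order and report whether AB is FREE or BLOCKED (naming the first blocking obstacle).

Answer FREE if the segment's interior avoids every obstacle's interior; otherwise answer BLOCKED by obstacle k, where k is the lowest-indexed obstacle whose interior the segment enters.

Obstacle 1 [(1,13) (2,5) (3,5) (11,8) (11,24)]:
  edge (1,13)–(2,5): clear
  edge (2,5)–(3,5): clear
  edge (3,5)–(11,8): clear
  edge (11,8)–(11,24): clear
  edge (11,24)–(1,13): clear
  midpoint (21,25/2) outside
  → clear
Obstacle 2 [(13,19) (15,6) (18,2) (24,19)]:
  edge (13,19)–(15,6): clear
  edge (15,6)–(18,2): clear
  edge (18,2)–(24,19): crosses AB
  edge (24,19)–(13,19): crosses AB
  → BLOCKED

BLOCKED by obstacle 2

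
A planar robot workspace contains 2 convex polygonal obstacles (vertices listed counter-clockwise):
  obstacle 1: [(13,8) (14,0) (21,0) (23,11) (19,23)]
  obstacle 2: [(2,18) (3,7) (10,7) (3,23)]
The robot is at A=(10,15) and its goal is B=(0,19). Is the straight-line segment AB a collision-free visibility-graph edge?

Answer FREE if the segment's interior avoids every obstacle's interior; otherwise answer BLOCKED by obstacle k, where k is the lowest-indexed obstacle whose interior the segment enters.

BLOCKED by obstacle 2

Obstacle 1 [(13,8) (14,0) (21,0) (23,11) (19,23)]:
  edge (13,8)–(14,0): clear
  edge (14,0)–(21,0): clear
  edge (21,0)–(23,11): clear
  edge (23,11)–(19,23): clear
  edge (19,23)–(13,8): clear
  midpoint (5,17) outside
  → clear
Obstacle 2 [(2,18) (3,7) (10,7) (3,23)]:
  edge (2,18)–(3,7): clear
  edge (3,7)–(10,7): clear
  edge (10,7)–(3,23): crosses AB
  edge (3,23)–(2,18): crosses AB
  → BLOCKED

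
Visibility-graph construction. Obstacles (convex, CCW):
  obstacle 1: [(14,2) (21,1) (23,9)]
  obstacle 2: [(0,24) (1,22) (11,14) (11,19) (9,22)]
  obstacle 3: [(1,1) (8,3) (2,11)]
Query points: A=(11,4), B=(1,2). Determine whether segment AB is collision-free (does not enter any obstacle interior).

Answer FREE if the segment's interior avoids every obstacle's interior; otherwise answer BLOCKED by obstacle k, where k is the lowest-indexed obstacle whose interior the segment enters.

Obstacle 1 [(14,2) (21,1) (23,9)]:
  edge (14,2)–(21,1): clear
  edge (21,1)–(23,9): clear
  edge (23,9)–(14,2): clear
  midpoint (6,3) outside
  → clear
Obstacle 2 [(0,24) (1,22) (11,14) (11,19) (9,22)]:
  edge (0,24)–(1,22): clear
  edge (1,22)–(11,14): clear
  edge (11,14)–(11,19): clear
  edge (11,19)–(9,22): clear
  edge (9,22)–(0,24): clear
  midpoint (6,3) outside
  → clear
Obstacle 3 [(1,1) (8,3) (2,11)]:
  edge (1,1)–(8,3): clear
  edge (8,3)–(2,11): crosses AB
  edge (2,11)–(1,1): crosses AB
  → BLOCKED

BLOCKED by obstacle 3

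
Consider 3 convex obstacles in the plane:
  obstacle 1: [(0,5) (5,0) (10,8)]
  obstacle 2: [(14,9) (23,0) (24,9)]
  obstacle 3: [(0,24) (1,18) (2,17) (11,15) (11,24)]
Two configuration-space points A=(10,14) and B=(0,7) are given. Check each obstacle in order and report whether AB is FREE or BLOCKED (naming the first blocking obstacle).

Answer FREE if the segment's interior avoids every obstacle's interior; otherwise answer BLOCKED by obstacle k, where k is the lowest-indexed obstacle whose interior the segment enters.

Obstacle 1 [(0,5) (5,0) (10,8)]:
  edge (0,5)–(5,0): clear
  edge (5,0)–(10,8): clear
  edge (10,8)–(0,5): clear
  midpoint (5,21/2) outside
  → clear
Obstacle 2 [(14,9) (23,0) (24,9)]:
  edge (14,9)–(23,0): clear
  edge (23,0)–(24,9): clear
  edge (24,9)–(14,9): clear
  midpoint (5,21/2) outside
  → clear
Obstacle 3 [(0,24) (1,18) (2,17) (11,15) (11,24)]:
  edge (0,24)–(1,18): clear
  edge (1,18)–(2,17): clear
  edge (2,17)–(11,15): clear
  edge (11,15)–(11,24): clear
  edge (11,24)–(0,24): clear
  midpoint (5,21/2) outside
  → clear

FREE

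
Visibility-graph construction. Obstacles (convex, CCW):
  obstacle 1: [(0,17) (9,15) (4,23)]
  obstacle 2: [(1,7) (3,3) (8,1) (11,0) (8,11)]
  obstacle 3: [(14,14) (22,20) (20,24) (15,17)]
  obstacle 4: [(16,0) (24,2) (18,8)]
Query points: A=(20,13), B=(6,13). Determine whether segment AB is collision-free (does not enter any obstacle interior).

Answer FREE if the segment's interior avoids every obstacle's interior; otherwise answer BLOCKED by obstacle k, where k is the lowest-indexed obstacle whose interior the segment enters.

FREE

Obstacle 1 [(0,17) (9,15) (4,23)]:
  edge (0,17)–(9,15): clear
  edge (9,15)–(4,23): clear
  edge (4,23)–(0,17): clear
  midpoint (13,13) outside
  → clear
Obstacle 2 [(1,7) (3,3) (8,1) (11,0) (8,11)]:
  edge (1,7)–(3,3): clear
  edge (3,3)–(8,1): clear
  edge (8,1)–(11,0): clear
  edge (11,0)–(8,11): clear
  edge (8,11)–(1,7): clear
  midpoint (13,13) outside
  → clear
Obstacle 3 [(14,14) (22,20) (20,24) (15,17)]:
  edge (14,14)–(22,20): clear
  edge (22,20)–(20,24): clear
  edge (20,24)–(15,17): clear
  edge (15,17)–(14,14): clear
  midpoint (13,13) outside
  → clear
Obstacle 4 [(16,0) (24,2) (18,8)]:
  edge (16,0)–(24,2): clear
  edge (24,2)–(18,8): clear
  edge (18,8)–(16,0): clear
  midpoint (13,13) outside
  → clear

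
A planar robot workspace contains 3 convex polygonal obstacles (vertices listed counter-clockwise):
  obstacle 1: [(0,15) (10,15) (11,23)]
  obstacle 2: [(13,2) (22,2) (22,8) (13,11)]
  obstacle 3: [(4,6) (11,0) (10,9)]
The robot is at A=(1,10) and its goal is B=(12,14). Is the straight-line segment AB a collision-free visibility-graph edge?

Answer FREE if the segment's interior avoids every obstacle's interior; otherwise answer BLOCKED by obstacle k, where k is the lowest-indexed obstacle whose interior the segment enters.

Obstacle 1 [(0,15) (10,15) (11,23)]:
  edge (0,15)–(10,15): clear
  edge (10,15)–(11,23): clear
  edge (11,23)–(0,15): clear
  midpoint (13/2,12) outside
  → clear
Obstacle 2 [(13,2) (22,2) (22,8) (13,11)]:
  edge (13,2)–(22,2): clear
  edge (22,2)–(22,8): clear
  edge (22,8)–(13,11): clear
  edge (13,11)–(13,2): clear
  midpoint (13/2,12) outside
  → clear
Obstacle 3 [(4,6) (11,0) (10,9)]:
  edge (4,6)–(11,0): clear
  edge (11,0)–(10,9): clear
  edge (10,9)–(4,6): clear
  midpoint (13/2,12) outside
  → clear

FREE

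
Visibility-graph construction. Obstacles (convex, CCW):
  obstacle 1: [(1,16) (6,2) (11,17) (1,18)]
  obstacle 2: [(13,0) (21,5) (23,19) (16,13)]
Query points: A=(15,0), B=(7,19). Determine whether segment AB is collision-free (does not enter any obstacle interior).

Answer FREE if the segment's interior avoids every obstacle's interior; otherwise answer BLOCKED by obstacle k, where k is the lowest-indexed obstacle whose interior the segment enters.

Obstacle 1 [(1,16) (6,2) (11,17) (1,18)]:
  edge (1,16)–(6,2): clear
  edge (6,2)–(11,17): crosses AB
  edge (11,17)–(1,18): crosses AB
  edge (1,18)–(1,16): clear
  → BLOCKED
Obstacle 2 [(13,0) (21,5) (23,19) (16,13)]:
  edge (13,0)–(21,5): crosses AB
  edge (21,5)–(23,19): clear
  edge (23,19)–(16,13): clear
  edge (16,13)–(13,0): crosses AB
  → BLOCKED

BLOCKED by obstacle 1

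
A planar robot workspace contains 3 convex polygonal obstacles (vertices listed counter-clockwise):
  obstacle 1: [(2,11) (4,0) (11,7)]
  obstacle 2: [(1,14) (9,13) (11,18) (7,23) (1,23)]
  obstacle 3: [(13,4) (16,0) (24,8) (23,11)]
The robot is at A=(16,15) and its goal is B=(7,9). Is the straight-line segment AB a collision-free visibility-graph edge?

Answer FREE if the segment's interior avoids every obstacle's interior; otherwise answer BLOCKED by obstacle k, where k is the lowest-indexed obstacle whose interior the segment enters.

Obstacle 1 [(2,11) (4,0) (11,7)]:
  edge (2,11)–(4,0): clear
  edge (4,0)–(11,7): clear
  edge (11,7)–(2,11): clear
  midpoint (23/2,12) outside
  → clear
Obstacle 2 [(1,14) (9,13) (11,18) (7,23) (1,23)]:
  edge (1,14)–(9,13): clear
  edge (9,13)–(11,18): clear
  edge (11,18)–(7,23): clear
  edge (7,23)–(1,23): clear
  edge (1,23)–(1,14): clear
  midpoint (23/2,12) outside
  → clear
Obstacle 3 [(13,4) (16,0) (24,8) (23,11)]:
  edge (13,4)–(16,0): clear
  edge (16,0)–(24,8): clear
  edge (24,8)–(23,11): clear
  edge (23,11)–(13,4): clear
  midpoint (23/2,12) outside
  → clear

FREE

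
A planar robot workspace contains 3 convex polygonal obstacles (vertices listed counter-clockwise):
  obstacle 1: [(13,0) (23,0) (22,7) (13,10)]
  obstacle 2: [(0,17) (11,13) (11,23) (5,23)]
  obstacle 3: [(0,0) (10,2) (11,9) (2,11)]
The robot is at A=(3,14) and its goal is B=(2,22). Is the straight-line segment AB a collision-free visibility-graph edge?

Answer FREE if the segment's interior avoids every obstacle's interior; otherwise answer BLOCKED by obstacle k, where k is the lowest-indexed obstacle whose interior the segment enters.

BLOCKED by obstacle 2

Obstacle 1 [(13,0) (23,0) (22,7) (13,10)]:
  edge (13,0)–(23,0): clear
  edge (23,0)–(22,7): clear
  edge (22,7)–(13,10): clear
  edge (13,10)–(13,0): clear
  midpoint (5/2,18) outside
  → clear
Obstacle 2 [(0,17) (11,13) (11,23) (5,23)]:
  edge (0,17)–(11,13): crosses AB
  edge (11,13)–(11,23): clear
  edge (11,23)–(5,23): clear
  edge (5,23)–(0,17): crosses AB
  → BLOCKED
Obstacle 3 [(0,0) (10,2) (11,9) (2,11)]:
  edge (0,0)–(10,2): clear
  edge (10,2)–(11,9): clear
  edge (11,9)–(2,11): clear
  edge (2,11)–(0,0): clear
  midpoint (5/2,18) outside
  → clear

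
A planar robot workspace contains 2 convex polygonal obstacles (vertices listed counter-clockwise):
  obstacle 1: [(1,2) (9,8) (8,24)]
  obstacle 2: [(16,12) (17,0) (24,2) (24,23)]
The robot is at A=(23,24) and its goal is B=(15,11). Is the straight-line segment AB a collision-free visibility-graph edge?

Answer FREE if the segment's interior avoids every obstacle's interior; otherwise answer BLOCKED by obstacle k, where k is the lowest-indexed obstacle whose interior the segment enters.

FREE

Obstacle 1 [(1,2) (9,8) (8,24)]:
  edge (1,2)–(9,8): clear
  edge (9,8)–(8,24): clear
  edge (8,24)–(1,2): clear
  midpoint (19,35/2) outside
  → clear
Obstacle 2 [(16,12) (17,0) (24,2) (24,23)]:
  edge (16,12)–(17,0): clear
  edge (17,0)–(24,2): clear
  edge (24,2)–(24,23): clear
  edge (24,23)–(16,12): clear
  midpoint (19,35/2) outside
  → clear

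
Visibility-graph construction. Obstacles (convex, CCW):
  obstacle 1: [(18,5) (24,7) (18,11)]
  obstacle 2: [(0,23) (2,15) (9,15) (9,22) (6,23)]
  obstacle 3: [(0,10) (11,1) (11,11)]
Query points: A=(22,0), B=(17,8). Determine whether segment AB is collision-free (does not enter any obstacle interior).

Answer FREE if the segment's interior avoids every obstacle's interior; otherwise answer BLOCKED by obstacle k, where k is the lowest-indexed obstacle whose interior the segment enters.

Obstacle 1 [(18,5) (24,7) (18,11)]:
  edge (18,5)–(24,7): crosses AB
  edge (24,7)–(18,11): clear
  edge (18,11)–(18,5): crosses AB
  → BLOCKED
Obstacle 2 [(0,23) (2,15) (9,15) (9,22) (6,23)]:
  edge (0,23)–(2,15): clear
  edge (2,15)–(9,15): clear
  edge (9,15)–(9,22): clear
  edge (9,22)–(6,23): clear
  edge (6,23)–(0,23): clear
  midpoint (39/2,4) outside
  → clear
Obstacle 3 [(0,10) (11,1) (11,11)]:
  edge (0,10)–(11,1): clear
  edge (11,1)–(11,11): clear
  edge (11,11)–(0,10): clear
  midpoint (39/2,4) outside
  → clear

BLOCKED by obstacle 1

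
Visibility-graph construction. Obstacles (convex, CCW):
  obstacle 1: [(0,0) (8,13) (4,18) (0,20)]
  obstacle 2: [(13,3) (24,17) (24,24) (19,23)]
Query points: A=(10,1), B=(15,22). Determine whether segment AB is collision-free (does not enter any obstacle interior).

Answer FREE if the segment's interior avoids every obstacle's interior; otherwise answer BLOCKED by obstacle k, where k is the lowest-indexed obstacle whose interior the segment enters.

Obstacle 1 [(0,0) (8,13) (4,18) (0,20)]:
  edge (0,0)–(8,13): clear
  edge (8,13)–(4,18): clear
  edge (4,18)–(0,20): clear
  edge (0,20)–(0,0): clear
  midpoint (25/2,23/2) outside
  → clear
Obstacle 2 [(13,3) (24,17) (24,24) (19,23)]:
  edge (13,3)–(24,17): clear
  edge (24,17)–(24,24): clear
  edge (24,24)–(19,23): clear
  edge (19,23)–(13,3): clear
  midpoint (25/2,23/2) outside
  → clear

FREE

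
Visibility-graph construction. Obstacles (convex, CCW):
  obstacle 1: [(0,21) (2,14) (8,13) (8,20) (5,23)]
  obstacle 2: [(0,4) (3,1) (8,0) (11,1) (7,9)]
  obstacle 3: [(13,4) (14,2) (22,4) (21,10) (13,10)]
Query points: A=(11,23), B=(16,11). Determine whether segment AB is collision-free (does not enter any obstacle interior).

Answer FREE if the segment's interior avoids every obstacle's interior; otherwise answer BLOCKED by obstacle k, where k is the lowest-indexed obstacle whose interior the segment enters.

Obstacle 1 [(0,21) (2,14) (8,13) (8,20) (5,23)]:
  edge (0,21)–(2,14): clear
  edge (2,14)–(8,13): clear
  edge (8,13)–(8,20): clear
  edge (8,20)–(5,23): clear
  edge (5,23)–(0,21): clear
  midpoint (27/2,17) outside
  → clear
Obstacle 2 [(0,4) (3,1) (8,0) (11,1) (7,9)]:
  edge (0,4)–(3,1): clear
  edge (3,1)–(8,0): clear
  edge (8,0)–(11,1): clear
  edge (11,1)–(7,9): clear
  edge (7,9)–(0,4): clear
  midpoint (27/2,17) outside
  → clear
Obstacle 3 [(13,4) (14,2) (22,4) (21,10) (13,10)]:
  edge (13,4)–(14,2): clear
  edge (14,2)–(22,4): clear
  edge (22,4)–(21,10): clear
  edge (21,10)–(13,10): clear
  edge (13,10)–(13,4): clear
  midpoint (27/2,17) outside
  → clear

FREE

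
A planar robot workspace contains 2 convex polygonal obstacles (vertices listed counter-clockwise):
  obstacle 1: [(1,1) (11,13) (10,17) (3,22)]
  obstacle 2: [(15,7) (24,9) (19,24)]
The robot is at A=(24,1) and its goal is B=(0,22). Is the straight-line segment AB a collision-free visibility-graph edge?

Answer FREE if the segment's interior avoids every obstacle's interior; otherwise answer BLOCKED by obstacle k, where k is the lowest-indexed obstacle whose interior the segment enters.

Obstacle 1 [(1,1) (11,13) (10,17) (3,22)]:
  edge (1,1)–(11,13): crosses AB
  edge (11,13)–(10,17): clear
  edge (10,17)–(3,22): clear
  edge (3,22)–(1,1): crosses AB
  → BLOCKED
Obstacle 2 [(15,7) (24,9) (19,24)]:
  edge (15,7)–(24,9): crosses AB
  edge (24,9)–(19,24): clear
  edge (19,24)–(15,7): crosses AB
  → BLOCKED

BLOCKED by obstacle 1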